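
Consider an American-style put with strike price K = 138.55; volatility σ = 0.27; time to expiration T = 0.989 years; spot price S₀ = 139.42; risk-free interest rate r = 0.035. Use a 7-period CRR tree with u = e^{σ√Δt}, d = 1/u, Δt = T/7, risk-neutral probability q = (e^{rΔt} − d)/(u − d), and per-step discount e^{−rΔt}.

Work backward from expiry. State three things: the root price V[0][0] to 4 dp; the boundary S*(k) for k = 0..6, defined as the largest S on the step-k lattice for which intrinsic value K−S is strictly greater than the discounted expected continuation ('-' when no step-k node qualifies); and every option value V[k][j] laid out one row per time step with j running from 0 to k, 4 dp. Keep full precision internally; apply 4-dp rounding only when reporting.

price = 12.9106
boundary = - - - 102.8250 92.9016 102.8250 113.8083
tree:
12.9106
18.7696 7.1572
26.3981 11.2979 3.0715
35.7250 17.2973 5.3874 0.7772
45.6484 25.4803 9.2542 1.5590 0.0000
54.6141 35.7250 15.4490 3.1274 0.0000 0.0000
62.7146 45.6484 24.7417 6.2736 0.0000 0.0000 0.0000
70.0333 54.6141 35.7250 12.5851 0.0000 0.0000 0.0000 0.0000

Δt=0.14129  u=1.10682  d=0.90349  q=0.49903  discount=0.99507
step 7 (expiry): payoffs max(K−S,0) = 70.0333 54.6141 35.7250 12.5851 0.0000 0.0000 0.0000 0.0000
step 6: (k=6,j=0): S=75.8354, (K−S)⁺=62.7146, hold=62.0311 ⇒ V=62.7146 exercise | (k=6,j=1): S=92.9016, (K−S)⁺=45.6484, hold=44.9650 ⇒ V=45.6484 exercise | (k=6,j=2): S=113.8083, (K−S)⁺=24.7417, hold=24.0582 ⇒ V=24.7417 exercise | (k=6,j=3): S=139.4200, (K−S)⁺=0.0000, hold=6.2736 ⇒ V=6.2736 continue | (k=6,j=4): S=170.7954, (K−S)⁺=0.0000, hold=0.0000 ⇒ V=0.0000 continue | (k=6,j=5): S=209.2315, (K−S)⁺=0.0000, hold=0.0000 ⇒ V=0.0000 continue | (k=6,j=6): S=256.3174, (K−S)⁺=0.0000, hold=0.0000 ⇒ V=0.0000 continue  boundary S*=113.8083
step 5: (k=5,j=0): S=83.9359, (K−S)⁺=54.6141, hold=53.9307 ⇒ V=54.6141 exercise | (k=5,j=1): S=102.8250, (K−S)⁺=35.7250, hold=35.0416 ⇒ V=35.7250 exercise | (k=5,j=2): S=125.9649, (K−S)⁺=12.5851, hold=15.4490 ⇒ V=15.4490 continue | (k=5,j=3): S=154.3123, (K−S)⁺=0.0000, hold=3.1274 ⇒ V=3.1274 continue | (k=5,j=4): S=189.0391, (K−S)⁺=0.0000, hold=0.0000 ⇒ V=0.0000 continue | (k=5,j=5): S=231.5808, (K−S)⁺=0.0000, hold=0.0000 ⇒ V=0.0000 continue  boundary S*=102.8250
step 4: (k=4,j=0): S=92.9016, (K−S)⁺=45.6484, hold=44.9650 ⇒ V=45.6484 exercise | (k=4,j=1): S=113.8083, (K−S)⁺=24.7417, hold=25.4803 ⇒ V=25.4803 continue | (k=4,j=2): S=139.4200, (K−S)⁺=0.0000, hold=9.2542 ⇒ V=9.2542 continue | (k=4,j=3): S=170.7954, (K−S)⁺=0.0000, hold=1.5590 ⇒ V=1.5590 continue | (k=4,j=4): S=209.2315, (K−S)⁺=0.0000, hold=0.0000 ⇒ V=0.0000 continue  boundary S*=92.9016
step 3: (k=3,j=0): S=102.8250, (K−S)⁺=35.7250, hold=35.4084 ⇒ V=35.7250 exercise | (k=3,j=1): S=125.9649, (K−S)⁺=12.5851, hold=17.2973 ⇒ V=17.2973 continue | (k=3,j=2): S=154.3123, (K−S)⁺=0.0000, hold=5.3874 ⇒ V=5.3874 continue | (k=3,j=3): S=189.0391, (K−S)⁺=0.0000, hold=0.7772 ⇒ V=0.7772 continue  boundary S*=102.8250
step 2: (k=2,j=0): S=113.8083, (K−S)⁺=24.7417, hold=26.3981 ⇒ V=26.3981 continue | (k=2,j=1): S=139.4200, (K−S)⁺=0.0000, hold=11.2979 ⇒ V=11.2979 continue | (k=2,j=2): S=170.7954, (K−S)⁺=0.0000, hold=3.0715 ⇒ V=3.0715 continue  boundary S*=-
step 1: (k=1,j=0): S=125.9649, (K−S)⁺=12.5851, hold=18.7696 ⇒ V=18.7696 continue | (k=1,j=1): S=154.3123, (K−S)⁺=0.0000, hold=7.1572 ⇒ V=7.1572 continue  boundary S*=-
step 0: (k=0,j=0): S=139.4200, (K−S)⁺=0.0000, hold=12.9106 ⇒ V=12.9106 continue  boundary S*=-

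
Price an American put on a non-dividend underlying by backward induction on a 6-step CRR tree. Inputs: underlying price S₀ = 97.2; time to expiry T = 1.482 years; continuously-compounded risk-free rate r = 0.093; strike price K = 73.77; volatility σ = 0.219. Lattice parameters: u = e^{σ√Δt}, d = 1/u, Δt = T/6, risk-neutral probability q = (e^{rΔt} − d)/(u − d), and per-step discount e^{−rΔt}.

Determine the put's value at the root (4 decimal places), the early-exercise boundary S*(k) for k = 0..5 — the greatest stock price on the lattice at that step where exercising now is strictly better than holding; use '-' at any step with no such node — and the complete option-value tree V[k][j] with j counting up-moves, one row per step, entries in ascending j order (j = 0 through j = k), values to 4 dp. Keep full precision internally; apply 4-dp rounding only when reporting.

price = 0.6000
boundary = - - - - 62.8912 56.4054
tree:
0.6000
1.2836 0.1277
2.6944 0.3107 0.0000
5.5132 0.7558 0.0000 0.0000
10.8788 1.8385 0.0000 0.0000 0.0000
17.3646 4.4722 0.0000 0.0000 0.0000 0.0000
23.1815 10.8788 0.0000 0.0000 0.0000 0.0000 0.0000

params: Δt=0.24700 u=1.11499 d=0.89687 q=0.57935 e^(-rΔt)=0.97729
t_6 payoffs: 23.1815 10.8788 0.0000 0.0000 0.0000 0.0000 0.0000
t_5: node(5,0) S=56.4054 payoff=17.3646 vs cont=15.6893 → 17.3646 [stop]  node(5,1) S=70.1228 payoff=3.6472 vs cont=4.4722 → 4.4722 [wait]  node(5,2) S=87.1761 payoff=0.0000 vs cont=0.0000 → 0.0000 [wait]  node(5,3) S=108.3765 payoff=0.0000 vs cont=0.0000 → 0.0000 [wait]  node(5,4) S=134.7328 payoff=0.0000 vs cont=0.0000 → 0.0000 [wait]  node(5,5) S=167.4987 payoff=0.0000 vs cont=0.0000 → 0.0000 [wait]  ⇒ S*(5)=56.4054
t_4: node(4,0) S=62.8912 payoff=10.8788 vs cont=9.6706 → 10.8788 [stop]  node(4,1) S=78.1858 payoff=0.0000 vs cont=1.8385 → 1.8385 [wait]  node(4,2) S=97.2000 payoff=0.0000 vs cont=0.0000 → 0.0000 [wait]  node(4,3) S=120.8382 payoff=0.0000 vs cont=0.0000 → 0.0000 [wait]  node(4,4) S=150.2251 payoff=0.0000 vs cont=0.0000 → 0.0000 [wait]  ⇒ S*(4)=62.8912
t_3: node(3,0) S=70.1228 payoff=3.6472 vs cont=5.5132 → 5.5132 [wait]  node(3,1) S=87.1761 payoff=0.0000 vs cont=0.7558 → 0.7558 [wait]  node(3,2) S=108.3765 payoff=0.0000 vs cont=0.0000 → 0.0000 [wait]  node(3,3) S=134.7328 payoff=0.0000 vs cont=0.0000 → 0.0000 [wait]  ⇒ S*(3)=-
t_2: node(2,0) S=78.1858 payoff=0.0000 vs cont=2.6944 → 2.6944 [wait]  node(2,1) S=97.2000 payoff=0.0000 vs cont=0.3107 → 0.3107 [wait]  node(2,2) S=120.8382 payoff=0.0000 vs cont=0.0000 → 0.0000 [wait]  ⇒ S*(2)=-
t_1: node(1,0) S=87.1761 payoff=0.0000 vs cont=1.2836 → 1.2836 [wait]  node(1,1) S=108.3765 payoff=0.0000 vs cont=0.1277 → 0.1277 [wait]  ⇒ S*(1)=-
t_0: node(0,0) S=97.2000 payoff=0.0000 vs cont=0.6000 → 0.6000 [wait]  ⇒ S*(0)=-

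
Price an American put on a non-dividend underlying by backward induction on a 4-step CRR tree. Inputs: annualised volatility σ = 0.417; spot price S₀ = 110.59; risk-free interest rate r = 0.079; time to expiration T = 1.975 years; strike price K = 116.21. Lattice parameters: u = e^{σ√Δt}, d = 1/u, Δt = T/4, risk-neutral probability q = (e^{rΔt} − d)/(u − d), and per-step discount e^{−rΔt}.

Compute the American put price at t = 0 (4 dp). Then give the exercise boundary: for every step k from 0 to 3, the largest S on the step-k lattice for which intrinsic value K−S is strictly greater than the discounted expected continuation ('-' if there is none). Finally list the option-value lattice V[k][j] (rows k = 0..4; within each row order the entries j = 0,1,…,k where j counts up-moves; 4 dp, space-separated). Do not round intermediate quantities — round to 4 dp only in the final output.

params: Δt=0.49375 u=1.34046 d=0.74601 q=0.49418 e^(-rΔt)=0.96174
t_4 payoffs: 81.9571 54.6631 5.6200 0.0000 0.0000
t_3: node(3,0) S=45.9147 payoff=70.2953 vs cont=65.8497 → 70.2953 [stop]  node(3,1) S=82.5014 payoff=33.7086 vs cont=29.2630 → 33.7086 [stop]  node(3,2) S=148.2418 payoff=0.0000 vs cont=2.7340 → 2.7340 [wait]  node(3,3) S=266.3668 payoff=0.0000 vs cont=0.0000 → 0.0000 [wait]  ⇒ S*(3)=82.5014
t_2: node(2,0) S=61.5469 payoff=54.6631 vs cont=50.2174 → 54.6631 [stop]  node(2,1) S=110.5900 payoff=5.6200 vs cont=17.6976 → 17.6976 [wait]  node(2,2) S=198.7126 payoff=0.0000 vs cont=1.3300 → 1.3300 [wait]  ⇒ S*(2)=61.5469
t_1: node(1,0) S=82.5014 payoff=33.7086 vs cont=35.0032 → 35.0032 [wait]  node(1,1) S=148.2418 payoff=0.0000 vs cont=9.2415 → 9.2415 [wait]  ⇒ S*(1)=-
t_0: node(0,0) S=110.5900 payoff=5.6200 vs cont=21.4202 → 21.4202 [wait]  ⇒ S*(0)=-

price = 21.4202
boundary = - - 61.5469 82.5014
tree:
21.4202
35.0032 9.2415
54.6631 17.6976 1.3300
70.2953 33.7086 2.7340 0.0000
81.9571 54.6631 5.6200 0.0000 0.0000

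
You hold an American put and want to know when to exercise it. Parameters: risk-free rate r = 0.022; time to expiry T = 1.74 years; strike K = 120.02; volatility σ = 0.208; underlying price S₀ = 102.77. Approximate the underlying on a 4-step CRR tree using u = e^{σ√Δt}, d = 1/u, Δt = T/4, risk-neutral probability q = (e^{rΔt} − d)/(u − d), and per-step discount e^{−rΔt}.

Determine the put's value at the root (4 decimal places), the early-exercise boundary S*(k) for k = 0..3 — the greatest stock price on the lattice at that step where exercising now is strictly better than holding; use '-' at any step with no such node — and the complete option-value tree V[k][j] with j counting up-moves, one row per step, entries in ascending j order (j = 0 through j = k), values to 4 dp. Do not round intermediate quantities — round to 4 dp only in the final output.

Δt=0.43500, u=1.14704, d=0.87181, q=0.50069, disc=e^(-rΔt)=0.99048
k=4 terminal: V=max(K-S,0) → 60.6522 41.9096 17.2500 0.0000 0.0000
k=3: j=0 S=68.0973 intr=51.9227 cont=50.7796 V=51.9227[EX]; j=1 S=89.5958 intr=30.4242 cont=29.2811 V=30.4242[EX]; j=2 S=117.8814 intr=2.1386 cont=8.5310 V=8.5310[hold]; j=3 S=155.0968 intr=0.0000 cont=0.0000 V=0.0000[hold]  S*(3)=89.5958
k=2: j=0 S=78.1104 intr=41.9096 cont=40.7665 V=41.9096[EX]; j=1 S=102.7700 intr=17.2500 cont=19.2770 V=19.2770[hold]; j=2 S=135.2148 intr=0.0000 cont=4.2190 V=4.2190[hold]  S*(2)=78.1104
k=1: j=0 S=89.5958 intr=30.4242 cont=30.2864 V=30.4242[EX]; j=1 S=117.8814 intr=2.1386 cont=11.6258 V=11.6258[hold]  S*(1)=89.5958
k=0: j=0 S=102.7700 intr=17.2500 cont=20.8118 V=20.8118[hold]  S*(0)=-

price = 20.8118
boundary = - 89.5958 78.1104 89.5958
tree:
20.8118
30.4242 11.6258
41.9096 19.2770 4.2190
51.9227 30.4242 8.5310 0.0000
60.6522 41.9096 17.2500 0.0000 0.0000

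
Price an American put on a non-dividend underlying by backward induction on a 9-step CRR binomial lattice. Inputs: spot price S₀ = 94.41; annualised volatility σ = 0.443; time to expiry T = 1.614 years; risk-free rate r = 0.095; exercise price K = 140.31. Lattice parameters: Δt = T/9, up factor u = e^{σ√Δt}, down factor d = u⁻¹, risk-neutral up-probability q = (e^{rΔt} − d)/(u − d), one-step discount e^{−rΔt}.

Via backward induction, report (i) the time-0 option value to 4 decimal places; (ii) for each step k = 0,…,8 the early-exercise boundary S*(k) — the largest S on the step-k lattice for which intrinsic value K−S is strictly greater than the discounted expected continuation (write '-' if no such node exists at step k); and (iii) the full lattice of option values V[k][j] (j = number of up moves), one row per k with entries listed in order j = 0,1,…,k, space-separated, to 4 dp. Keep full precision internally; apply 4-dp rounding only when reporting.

params: Δt=0.17933 u=1.20635 d=0.82895 q=0.49877 e^(-rΔt)=0.98311
t_9 payoffs: 122.8617 114.9178 103.3571 86.5330 62.0492 26.4183 0.0000 0.0000 0.0000 0.0000
t_8: node(8,0) S=21.0488 payoff=119.2612 vs cont=116.8911 → 119.2612 [stop]  node(8,1) S=30.6319 payoff=109.6781 vs cont=107.3079 → 109.6781 [stop]  node(8,2) S=44.5782 payoff=95.7318 vs cont=93.3616 → 95.7318 [stop]  node(8,3) S=64.8739 payoff=75.4361 vs cont=73.0659 → 75.4361 [stop]  node(8,4) S=94.4100 payoff=45.9000 vs cont=43.5298 → 45.9000 [stop]  node(8,5) S=137.3934 payoff=2.9166 vs cont=13.0181 → 13.0181 [wait]  node(8,6) S=199.9464 payoff=0.0000 vs cont=0.0000 → 0.0000 [wait]  node(8,7) S=290.9789 payoff=0.0000 vs cont=0.0000 → 0.0000 [wait]  node(8,8) S=423.4569 payoff=0.0000 vs cont=0.0000 → 0.0000 [wait]  ⇒ S*(8)=94.4100
t_7: node(7,0) S=25.3922 payoff=114.9178 vs cont=112.5476 → 114.9178 [stop]  node(7,1) S=36.9529 payoff=103.3571 vs cont=100.9869 → 103.3571 [stop]  node(7,2) S=53.7770 payoff=86.5330 vs cont=84.1629 → 86.5330 [stop]  node(7,3) S=78.2608 payoff=62.0492 vs cont=59.6791 → 62.0492 [stop]  node(7,4) S=113.8917 payoff=26.4183 vs cont=29.0013 → 29.0013 [wait]  node(7,5) S=165.7447 payoff=0.0000 vs cont=6.4149 → 6.4149 [wait]  node(7,6) S=241.2057 payoff=0.0000 vs cont=0.0000 → 0.0000 [wait]  node(7,7) S=351.0228 payoff=0.0000 vs cont=0.0000 → 0.0000 [wait]  ⇒ S*(7)=78.2608
t_6: node(6,0) S=30.6319 payoff=109.6781 vs cont=107.3079 → 109.6781 [stop]  node(6,1) S=44.5782 payoff=95.7318 vs cont=93.3616 → 95.7318 [stop]  node(6,2) S=64.8739 payoff=75.4361 vs cont=73.0659 → 75.4361 [stop]  node(6,3) S=94.4100 payoff=45.9000 vs cont=44.7964 → 45.9000 [stop]  node(6,4) S=137.3934 payoff=2.9166 vs cont=17.4364 → 17.4364 [wait]  node(6,5) S=199.9464 payoff=0.0000 vs cont=3.1611 → 3.1611 [wait]  node(6,6) S=290.9789 payoff=0.0000 vs cont=0.0000 → 0.0000 [wait]  ⇒ S*(6)=94.4100
t_5: node(5,0) S=36.9529 payoff=103.3571 vs cont=100.9869 → 103.3571 [stop]  node(5,1) S=53.7770 payoff=86.5330 vs cont=84.1629 → 86.5330 [stop]  node(5,2) S=78.2608 payoff=62.0492 vs cont=59.6791 → 62.0492 [stop]  node(5,3) S=113.8917 payoff=26.4183 vs cont=31.1678 → 31.1678 [wait]  node(5,4) S=165.7447 payoff=0.0000 vs cont=10.1421 → 10.1421 [wait]  node(5,5) S=241.2057 payoff=0.0000 vs cont=1.5577 → 1.5577 [wait]  ⇒ S*(5)=78.2608
t_4: node(4,0) S=44.5782 payoff=95.7318 vs cont=93.3616 → 95.7318 [stop]  node(4,1) S=64.8739 payoff=75.4361 vs cont=73.0659 → 75.4361 [stop]  node(4,2) S=94.4100 payoff=45.9000 vs cont=45.8587 → 45.9000 [stop]  node(4,3) S=137.3934 payoff=2.9166 vs cont=20.3316 → 20.3316 [wait]  node(4,4) S=199.9464 payoff=0.0000 vs cont=5.7615 → 5.7615 [wait]  ⇒ S*(4)=94.4100
t_3: node(3,0) S=53.7770 payoff=86.5330 vs cont=84.1629 → 86.5330 [stop]  node(3,1) S=78.2608 payoff=62.0492 vs cont=59.6791 → 62.0492 [stop]  node(3,2) S=113.8917 payoff=26.4183 vs cont=32.5874 → 32.5874 [wait]  node(3,3) S=165.7447 payoff=0.0000 vs cont=12.8438 → 12.8438 [wait]  ⇒ S*(3)=78.2608
t_2: node(2,0) S=64.8739 payoff=75.4361 vs cont=73.0659 → 75.4361 [stop]  node(2,1) S=94.4100 payoff=45.9000 vs cont=46.5548 → 46.5548 [wait]  node(2,2) S=137.3934 payoff=2.9166 vs cont=22.3559 → 22.3559 [wait]  ⇒ S*(2)=64.8739
t_1: node(1,0) S=78.2608 payoff=62.0492 vs cont=60.0001 → 62.0492 [stop]  node(1,1) S=113.8917 payoff=26.4183 vs cont=33.9027 → 33.9027 [wait]  ⇒ S*(1)=78.2608
t_0: node(0,0) S=94.4100 payoff=45.9000 vs cont=47.1997 → 47.1997 [wait]  ⇒ S*(0)=-

price = 47.1997
boundary = - 78.2608 64.8739 78.2608 94.4100 78.2608 94.4100 78.2608 94.4100
tree:
47.1997
62.0492 33.9027
75.4361 46.5548 22.3559
86.5330 62.0492 32.5874 12.8438
95.7318 75.4361 45.9000 20.3316 5.7615
103.3571 86.5330 62.0492 31.1678 10.1421 1.5577
109.6781 95.7318 75.4361 45.9000 17.4364 3.1611 0.0000
114.9178 103.3571 86.5330 62.0492 29.0013 6.4149 0.0000 0.0000
119.2612 109.6781 95.7318 75.4361 45.9000 13.0181 0.0000 0.0000 0.0000
122.8617 114.9178 103.3571 86.5330 62.0492 26.4183 0.0000 0.0000 0.0000 0.0000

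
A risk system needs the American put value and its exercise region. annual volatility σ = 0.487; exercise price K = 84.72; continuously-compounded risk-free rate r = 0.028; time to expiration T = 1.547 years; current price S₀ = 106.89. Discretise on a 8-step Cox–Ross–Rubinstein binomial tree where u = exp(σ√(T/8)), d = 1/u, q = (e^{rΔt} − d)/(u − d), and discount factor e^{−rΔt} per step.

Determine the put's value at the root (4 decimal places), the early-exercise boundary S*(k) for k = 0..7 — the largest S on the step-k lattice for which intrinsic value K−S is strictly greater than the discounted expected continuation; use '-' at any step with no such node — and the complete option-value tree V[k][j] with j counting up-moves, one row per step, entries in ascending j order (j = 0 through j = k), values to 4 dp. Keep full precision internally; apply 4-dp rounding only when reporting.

params: Δt=0.19337 u=1.23882 d=0.80722 q=0.45924 e^(-rΔt)=0.99460
t_8 payoffs: 65.4499 55.1468 39.3351 15.0695 0.0000 0.0000 0.0000 0.0000 0.0000
t_7: node(7,0) S=23.8721 payoff=60.8479 vs cont=60.3904 → 60.8479 [stop]  node(7,1) S=36.6357 payoff=48.0843 vs cont=47.6268 → 48.0843 [stop]  node(7,2) S=56.2234 payoff=28.4966 vs cont=28.0391 → 28.4966 [stop]  node(7,3) S=86.2841 payoff=0.0000 vs cont=8.1049 → 8.1049 [wait]  node(7,4) S=132.4170 payoff=0.0000 vs cont=0.0000 → 0.0000 [wait]  node(7,5) S=203.2154 payoff=0.0000 vs cont=0.0000 → 0.0000 [wait]  node(7,6) S=311.8672 payoff=0.0000 vs cont=0.0000 → 0.0000 [wait]  node(7,7) S=478.6111 payoff=0.0000 vs cont=0.0000 → 0.0000 [wait]  ⇒ S*(7)=56.2234
t_6: node(6,0) S=29.5732 payoff=55.1468 vs cont=54.6894 → 55.1468 [stop]  node(6,1) S=45.3849 payoff=39.3351 vs cont=38.8777 → 39.3351 [stop]  node(6,2) S=69.6505 payoff=15.0695 vs cont=19.0285 → 19.0285 [wait]  node(6,3) S=106.8900 payoff=0.0000 vs cont=4.3591 → 4.3591 [wait]  node(6,4) S=164.0401 payoff=0.0000 vs cont=0.0000 → 0.0000 [wait]  node(6,5) S=251.7464 payoff=0.0000 vs cont=0.0000 → 0.0000 [wait]  node(6,6) S=386.3458 payoff=0.0000 vs cont=0.0000 → 0.0000 [wait]  ⇒ S*(6)=45.3849
t_5: node(5,0) S=36.6357 payoff=48.0843 vs cont=47.6268 → 48.0843 [stop]  node(5,1) S=56.2234 payoff=28.4966 vs cont=29.8474 → 29.8474 [wait]  node(5,2) S=86.2841 payoff=0.0000 vs cont=12.2253 → 12.2253 [wait]  node(5,3) S=132.4170 payoff=0.0000 vs cont=2.3445 → 2.3445 [wait]  node(5,4) S=203.2154 payoff=0.0000 vs cont=0.0000 → 0.0000 [wait]  node(5,5) S=311.8672 payoff=0.0000 vs cont=0.0000 → 0.0000 [wait]  ⇒ S*(5)=36.6357
t_4: node(4,0) S=45.3849 payoff=39.3351 vs cont=39.4947 → 39.4947 [wait]  node(4,1) S=69.6505 payoff=15.0695 vs cont=21.6371 → 21.6371 [wait]  node(4,2) S=106.8900 payoff=0.0000 vs cont=7.6461 → 7.6461 [wait]  node(4,3) S=164.0401 payoff=0.0000 vs cont=1.2610 → 1.2610 [wait]  node(4,4) S=251.7464 payoff=0.0000 vs cont=0.0000 → 0.0000 [wait]  ⇒ S*(4)=-
t_3: node(3,0) S=56.2234 payoff=28.4966 vs cont=31.1247 → 31.1247 [wait]  node(3,1) S=86.2841 payoff=0.0000 vs cont=15.1297 → 15.1297 [wait]  node(3,2) S=132.4170 payoff=0.0000 vs cont=4.6883 → 4.6883 [wait]  node(3,3) S=203.2154 payoff=0.0000 vs cont=0.6782 → 0.6782 [wait]  ⇒ S*(3)=-
t_2: node(2,0) S=69.6505 payoff=15.0695 vs cont=23.6507 → 23.6507 [wait]  node(2,1) S=106.8900 payoff=0.0000 vs cont=10.2787 → 10.2787 [wait]  node(2,2) S=164.0401 payoff=0.0000 vs cont=2.8313 → 2.8313 [wait]  ⇒ S*(2)=-
t_1: node(1,0) S=86.2841 payoff=0.0000 vs cont=17.4151 → 17.4151 [wait]  node(1,1) S=132.4170 payoff=0.0000 vs cont=6.8215 → 6.8215 [wait]  ⇒ S*(1)=-
t_0: node(0,0) S=106.8900 payoff=0.0000 vs cont=12.4823 → 12.4823 [wait]  ⇒ S*(0)=-

price = 12.4823
boundary = - - - - - 36.6357 45.3849 56.2234
tree:
12.4823
17.4151 6.8215
23.6507 10.2787 2.8313
31.1247 15.1297 4.6883 0.6782
39.4947 21.6371 7.6461 1.2610 0.0000
48.0843 29.8474 12.2253 2.3445 0.0000 0.0000
55.1468 39.3351 19.0285 4.3591 0.0000 0.0000 0.0000
60.8479 48.0843 28.4966 8.1049 0.0000 0.0000 0.0000 0.0000
65.4499 55.1468 39.3351 15.0695 0.0000 0.0000 0.0000 0.0000 0.0000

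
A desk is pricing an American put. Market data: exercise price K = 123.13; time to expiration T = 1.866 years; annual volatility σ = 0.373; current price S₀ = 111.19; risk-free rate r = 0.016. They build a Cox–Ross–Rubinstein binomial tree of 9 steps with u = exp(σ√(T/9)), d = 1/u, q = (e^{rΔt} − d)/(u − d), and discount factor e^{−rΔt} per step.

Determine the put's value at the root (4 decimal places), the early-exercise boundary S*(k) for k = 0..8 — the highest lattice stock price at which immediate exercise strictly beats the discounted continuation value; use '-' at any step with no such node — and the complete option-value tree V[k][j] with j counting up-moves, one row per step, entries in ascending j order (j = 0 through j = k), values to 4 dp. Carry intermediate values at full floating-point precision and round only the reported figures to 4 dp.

Δt=0.20733, u=1.18512, d=0.84380, q=0.46738, disc=e^(-rΔt)=0.99669
k=9 terminal: V=max(K-S,0) → 99.0190 89.2660 75.5680 56.3291 29.3080 0.0000 0.0000 0.0000 0.0000 0.0000
k=8: j=0 S=28.5744 intr=94.5556 cont=94.1479 V=94.5556[EX]; j=1 S=40.1327 intr=82.9973 cont=82.5895 V=82.9973[EX]; j=2 S=56.3665 intr=66.7635 cont=66.3557 V=66.7635[EX]; j=3 S=79.1669 intr=43.9631 cont=43.5554 V=43.9631[EX]; j=4 S=111.1900 intr=11.9400 cont=15.5584 V=15.5584[hold]; j=5 S=156.1666 intr=0.0000 cont=0.0000 V=0.0000[hold]; j=6 S=219.3362 intr=0.0000 cont=0.0000 V=0.0000[hold]; j=7 S=308.0581 intr=0.0000 cont=0.0000 V=0.0000[hold]; j=8 S=432.6682 intr=0.0000 cont=0.0000 V=0.0000[hold]  S*(8)=79.1669
k=7: j=0 S=33.8640 intr=89.2660 cont=88.8583 V=89.2660[EX]; j=1 S=47.5620 intr=75.5680 cont=75.1602 V=75.5680[EX]; j=2 S=66.8009 intr=56.3291 cont=55.9213 V=56.3291[EX]; j=3 S=93.8220 intr=29.3080 cont=30.5858 V=30.5858[hold]; j=4 S=131.7731 intr=0.0000 cont=8.2593 V=8.2593[hold]; j=5 S=185.0756 intr=0.0000 cont=0.0000 V=0.0000[hold]; j=6 S=259.9390 intr=0.0000 cont=0.0000 V=0.0000[hold]; j=7 S=365.0849 intr=0.0000 cont=0.0000 V=0.0000[hold]  S*(7)=66.8009
k=6: j=0 S=40.1327 intr=82.9973 cont=82.5895 V=82.9973[EX]; j=1 S=56.3665 intr=66.7635 cont=66.3557 V=66.7635[EX]; j=2 S=79.1669 intr=43.9631 cont=44.1506 V=44.1506[hold]; j=3 S=111.1900 intr=11.9400 cont=20.0842 V=20.0842[hold]; j=4 S=156.1666 intr=0.0000 cont=4.3845 V=4.3845[hold]; j=5 S=219.3362 intr=0.0000 cont=0.0000 V=0.0000[hold]; j=6 S=308.0581 intr=0.0000 cont=0.0000 V=0.0000[hold]  S*(6)=56.3665
k=5: j=0 S=47.5620 intr=75.5680 cont=75.1602 V=75.5680[EX]; j=1 S=66.8009 intr=56.3291 cont=56.0086 V=56.3291[EX]; j=2 S=93.8220 intr=29.3080 cont=32.7935 V=32.7935[hold]; j=3 S=131.7731 intr=0.0000 cont=12.7043 V=12.7043[hold]; j=4 S=185.0756 intr=0.0000 cont=2.3276 V=2.3276[hold]; j=5 S=259.9390 intr=0.0000 cont=0.0000 V=0.0000[hold]  S*(5)=66.8009
k=4: j=0 S=56.3665 intr=66.7635 cont=66.3557 V=66.7635[EX]; j=1 S=79.1669 intr=43.9631 cont=45.1790 V=45.1790[hold]; j=2 S=111.1900 intr=11.9400 cont=23.3268 V=23.3268[hold]; j=3 S=156.1666 intr=0.0000 cont=7.8285 V=7.8285[hold]; j=4 S=219.3362 intr=0.0000 cont=1.2356 V=1.2356[hold]  S*(4)=56.3665
k=3: j=0 S=66.8009 intr=56.3291 cont=56.4877 V=56.4877[hold]; j=1 S=93.8220 intr=29.3080 cont=34.8500 V=34.8500[hold]; j=2 S=131.7731 intr=0.0000 cont=16.0300 V=16.0300[hold]; j=3 S=185.0756 intr=0.0000 cont=4.7314 V=4.7314[hold]  S*(3)=-
k=2: j=0 S=79.1669 intr=43.9631 cont=46.2212 V=46.2212[hold]; j=1 S=111.1900 intr=11.9400 cont=25.9677 V=25.9677[hold]; j=2 S=156.1666 intr=0.0000 cont=10.7137 V=10.7137[hold]  S*(2)=-
k=1: j=0 S=93.8220 intr=29.3080 cont=36.6334 V=36.6334[hold]; j=1 S=131.7731 intr=0.0000 cont=18.7759 V=18.7759[hold]  S*(1)=-
k=0: j=0 S=111.1900 intr=11.9400 cont=28.1936 V=28.1936[hold]  S*(0)=-

price = 28.1936
boundary = - - - - 56.3665 66.8009 56.3665 66.8009 79.1669
tree:
28.1936
36.6334 18.7759
46.2212 25.9677 10.7137
56.4877 34.8500 16.0300 4.7314
66.7635 45.1790 23.3268 7.8285 1.2356
75.5680 56.3291 32.7935 12.7043 2.3276 0.0000
82.9973 66.7635 44.1506 20.0842 4.3845 0.0000 0.0000
89.2660 75.5680 56.3291 30.5858 8.2593 0.0000 0.0000 0.0000
94.5556 82.9973 66.7635 43.9631 15.5584 0.0000 0.0000 0.0000 0.0000
99.0190 89.2660 75.5680 56.3291 29.3080 0.0000 0.0000 0.0000 0.0000 0.0000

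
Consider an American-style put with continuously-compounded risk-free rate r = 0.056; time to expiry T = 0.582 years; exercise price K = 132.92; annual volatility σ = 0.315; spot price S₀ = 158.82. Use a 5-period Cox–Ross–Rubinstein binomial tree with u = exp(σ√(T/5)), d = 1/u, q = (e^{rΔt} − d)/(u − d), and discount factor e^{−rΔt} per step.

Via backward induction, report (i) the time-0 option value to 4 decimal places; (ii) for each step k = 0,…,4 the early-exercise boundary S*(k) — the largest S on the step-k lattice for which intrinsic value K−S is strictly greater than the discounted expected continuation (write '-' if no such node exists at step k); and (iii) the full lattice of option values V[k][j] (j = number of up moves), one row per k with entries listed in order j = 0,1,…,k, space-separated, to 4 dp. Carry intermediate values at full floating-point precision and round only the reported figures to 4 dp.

price = 3.8684
boundary = - - - - 103.3263
tree:
3.8684
6.7699 1.0578
11.5500 2.1446 0.0000
19.0066 4.3478 0.0000 0.0000
29.5937 8.8146 0.0000 0.0000 0.0000
40.1223 17.8706 0.0000 0.0000 0.0000 0.0000

Δt=0.11640, u=1.11346, d=0.89810, q=0.50353, disc=e^(-rΔt)=0.99350
k=5 terminal: V=max(K-S,0) → 40.1223 17.8706 0.0000 0.0000 0.0000 0.0000
k=4: j=0 S=103.3263 intr=29.5937 cont=28.7301 V=29.5937[EX]; j=1 S=128.1026 intr=4.8174 cont=8.8146 V=8.8146[hold]; j=2 S=158.8200 intr=0.0000 cont=0.0000 V=0.0000[hold]; j=3 S=196.9030 intr=0.0000 cont=0.0000 V=0.0000[hold]; j=4 S=244.1179 intr=0.0000 cont=0.0000 V=0.0000[hold]  S*(4)=103.3263
k=3: j=0 S=115.0494 intr=17.8706 cont=19.0066 V=19.0066[hold]; j=1 S=142.6368 intr=0.0000 cont=4.3478 V=4.3478[hold]; j=2 S=176.8393 intr=0.0000 cont=0.0000 V=0.0000[hold]; j=3 S=219.2431 intr=0.0000 cont=0.0000 V=0.0000[hold]  S*(3)=-
k=2: j=0 S=128.1026 intr=4.8174 cont=11.5500 V=11.5500[hold]; j=1 S=158.8200 intr=0.0000 cont=2.1446 V=2.1446[hold]; j=2 S=196.9030 intr=0.0000 cont=0.0000 V=0.0000[hold]  S*(2)=-
k=1: j=0 S=142.6368 intr=0.0000 cont=6.7699 V=6.7699[hold]; j=1 S=176.8393 intr=0.0000 cont=1.0578 V=1.0578[hold]  S*(1)=-
k=0: j=0 S=158.8200 intr=0.0000 cont=3.8684 V=3.8684[hold]  S*(0)=-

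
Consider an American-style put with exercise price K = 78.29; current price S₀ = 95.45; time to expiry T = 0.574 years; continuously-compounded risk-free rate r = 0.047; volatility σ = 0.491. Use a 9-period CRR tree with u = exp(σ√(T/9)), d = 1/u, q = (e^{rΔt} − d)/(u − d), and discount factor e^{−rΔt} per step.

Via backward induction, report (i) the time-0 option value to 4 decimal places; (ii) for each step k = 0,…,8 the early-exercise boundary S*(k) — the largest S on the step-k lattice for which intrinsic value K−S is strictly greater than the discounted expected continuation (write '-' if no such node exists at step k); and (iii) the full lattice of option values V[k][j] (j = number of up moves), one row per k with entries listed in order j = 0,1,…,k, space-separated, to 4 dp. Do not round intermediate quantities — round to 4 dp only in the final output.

Δt=0.06378  u=1.13201  d=0.88338  q=0.48111  discount=0.99701
step 9 (expiry): payoffs max(K−S,0) = 47.0213 38.2206 26.9428 12.4908 0.0000 0.0000 0.0000 0.0000 0.0000 0.0000
step 8: (k=8,j=0): S=35.3966, (K−S)⁺=42.8934, hold=42.6591 ⇒ V=42.8934 exercise | (k=8,j=1): S=45.3592, (K−S)⁺=32.9308, hold=32.6965 ⇒ V=32.9308 exercise | (k=8,j=2): S=58.1258, (K−S)⁺=20.1642, hold=19.9299 ⇒ V=20.1642 exercise | (k=8,j=3): S=74.4856, (K−S)⁺=3.8044, hold=6.4619 ⇒ V=6.4619 continue | (k=8,j=4): S=95.4500, (K−S)⁺=0.0000, hold=0.0000 ⇒ V=0.0000 continue | (k=8,j=5): S=122.3150, (K−S)⁺=0.0000, hold=0.0000 ⇒ V=0.0000 continue | (k=8,j=6): S=156.7412, (K−S)⁺=0.0000, hold=0.0000 ⇒ V=0.0000 continue | (k=8,j=7): S=200.8570, (K−S)⁺=0.0000, hold=0.0000 ⇒ V=0.0000 continue | (k=8,j=8): S=257.3894, (K−S)⁺=0.0000, hold=0.0000 ⇒ V=0.0000 continue  boundary S*=58.1258
step 7: (k=7,j=0): S=40.0694, (K−S)⁺=38.2206, hold=37.9862 ⇒ V=38.2206 exercise | (k=7,j=1): S=51.3472, (K−S)⁺=26.9428, hold=26.7085 ⇒ V=26.9428 exercise | (k=7,j=2): S=65.7992, (K−S)⁺=12.4908, hold=13.5312 ⇒ V=13.5312 continue | (k=7,j=3): S=84.3187, (K−S)⁺=0.0000, hold=3.3430 ⇒ V=3.3430 continue | (k=7,j=4): S=108.0507, (K−S)⁺=0.0000, hold=0.0000 ⇒ V=0.0000 continue | (k=7,j=5): S=138.4623, (K−S)⁺=0.0000, hold=0.0000 ⇒ V=0.0000 continue | (k=7,j=6): S=177.4333, (K−S)⁺=0.0000, hold=0.0000 ⇒ V=0.0000 continue | (k=7,j=7): S=227.3729, (K−S)⁺=0.0000, hold=0.0000 ⇒ V=0.0000 continue  boundary S*=51.3472
step 6: (k=6,j=0): S=45.3592, (K−S)⁺=32.9308, hold=32.6965 ⇒ V=32.9308 exercise | (k=6,j=1): S=58.1258, (K−S)⁺=20.1642, hold=20.4290 ⇒ V=20.4290 continue | (k=6,j=2): S=74.4856, (K−S)⁺=3.8044, hold=8.6037 ⇒ V=8.6037 continue | (k=6,j=3): S=95.4500, (K−S)⁺=0.0000, hold=1.7294 ⇒ V=1.7294 continue | (k=6,j=4): S=122.3150, (K−S)⁺=0.0000, hold=0.0000 ⇒ V=0.0000 continue | (k=6,j=5): S=156.7412, (K−S)⁺=0.0000, hold=0.0000 ⇒ V=0.0000 continue | (k=6,j=6): S=200.8570, (K−S)⁺=0.0000, hold=0.0000 ⇒ V=0.0000 continue  boundary S*=45.3592
step 5: (k=5,j=0): S=51.3472, (K−S)⁺=26.9428, hold=26.8355 ⇒ V=26.9428 exercise | (k=5,j=1): S=65.7992, (K−S)⁺=12.4908, hold=14.6955 ⇒ V=14.6955 continue | (k=5,j=2): S=84.3187, (K−S)⁺=0.0000, hold=5.2805 ⇒ V=5.2805 continue | (k=5,j=3): S=108.0507, (K−S)⁺=0.0000, hold=0.8947 ⇒ V=0.8947 continue | (k=5,j=4): S=138.4623, (K−S)⁺=0.0000, hold=0.0000 ⇒ V=0.0000 continue | (k=5,j=5): S=177.4333, (K−S)⁺=0.0000, hold=0.0000 ⇒ V=0.0000 continue  boundary S*=51.3472
step 4: (k=4,j=0): S=58.1258, (K−S)⁺=20.1642, hold=20.9875 ⇒ V=20.9875 continue | (k=4,j=1): S=74.4856, (K−S)⁺=3.8044, hold=10.1354 ⇒ V=10.1354 continue | (k=4,j=2): S=95.4500, (K−S)⁺=0.0000, hold=3.1609 ⇒ V=3.1609 continue | (k=4,j=3): S=122.3150, (K−S)⁺=0.0000, hold=0.4629 ⇒ V=0.4629 continue | (k=4,j=4): S=156.7412, (K−S)⁺=0.0000, hold=0.0000 ⇒ V=0.0000 continue  boundary S*=-
step 3: (k=3,j=0): S=65.7992, (K−S)⁺=12.4908, hold=15.7192 ⇒ V=15.7192 continue | (k=3,j=1): S=84.3187, (K−S)⁺=0.0000, hold=6.7596 ⇒ V=6.7596 continue | (k=3,j=2): S=108.0507, (K−S)⁺=0.0000, hold=1.8573 ⇒ V=1.8573 continue | (k=3,j=3): S=138.4623, (K−S)⁺=0.0000, hold=0.2394 ⇒ V=0.2394 continue  boundary S*=-
step 2: (k=2,j=0): S=74.4856, (K−S)⁺=3.8044, hold=11.3745 ⇒ V=11.3745 continue | (k=2,j=1): S=95.4500, (K−S)⁺=0.0000, hold=4.3879 ⇒ V=4.3879 continue | (k=2,j=2): S=122.3150, (K−S)⁺=0.0000, hold=1.0757 ⇒ V=1.0757 continue  boundary S*=-
step 1: (k=1,j=0): S=84.3187, (K−S)⁺=0.0000, hold=7.9891 ⇒ V=7.9891 continue | (k=1,j=1): S=108.0507, (K−S)⁺=0.0000, hold=2.7860 ⇒ V=2.7860 continue  boundary S*=-
step 0: (k=0,j=0): S=95.4500, (K−S)⁺=0.0000, hold=5.4694 ⇒ V=5.4694 continue  boundary S*=-

price = 5.4694
boundary = - - - - - 51.3472 45.3592 51.3472 58.1258
tree:
5.4694
7.9891 2.7860
11.3745 4.3879 1.0757
15.7192 6.7596 1.8573 0.2394
20.9875 10.1354 3.1609 0.4629 0.0000
26.9428 14.6955 5.2805 0.8947 0.0000 0.0000
32.9308 20.4290 8.6037 1.7294 0.0000 0.0000 0.0000
38.2206 26.9428 13.5312 3.3430 0.0000 0.0000 0.0000 0.0000
42.8934 32.9308 20.1642 6.4619 0.0000 0.0000 0.0000 0.0000 0.0000
47.0213 38.2206 26.9428 12.4908 0.0000 0.0000 0.0000 0.0000 0.0000 0.0000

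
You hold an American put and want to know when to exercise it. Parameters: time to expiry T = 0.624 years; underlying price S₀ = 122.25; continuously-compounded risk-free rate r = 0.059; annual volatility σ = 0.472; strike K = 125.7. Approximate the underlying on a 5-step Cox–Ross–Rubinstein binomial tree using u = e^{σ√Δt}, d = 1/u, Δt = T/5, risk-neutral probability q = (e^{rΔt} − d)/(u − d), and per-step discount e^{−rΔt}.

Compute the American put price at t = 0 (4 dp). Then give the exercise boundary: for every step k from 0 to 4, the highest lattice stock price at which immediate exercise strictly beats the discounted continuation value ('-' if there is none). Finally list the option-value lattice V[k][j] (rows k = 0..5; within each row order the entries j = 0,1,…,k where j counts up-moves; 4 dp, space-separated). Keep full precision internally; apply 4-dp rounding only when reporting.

price = 18.7151
boundary = - - - 74.1313 87.5825
tree:
18.7151
27.4201 9.5903
38.5781 15.7767 3.0486
51.5687 25.1248 5.9113 0.0000
62.9541 38.1175 11.4622 0.0000 0.0000
72.5908 51.5687 22.2256 0.0000 0.0000 0.0000

Δt=0.12480  u=1.18145  d=0.84642  q=0.48047  discount=0.99266
step 5 (expiry): payoffs max(K−S,0) = 72.5908 51.5687 22.2256 0.0000 0.0000 0.0000
step 4: (k=4,j=0): S=62.7459, (K−S)⁺=62.9541, hold=62.0319 ⇒ V=62.9541 exercise | (k=4,j=1): S=87.5825, (K−S)⁺=38.1175, hold=37.1954 ⇒ V=38.1175 exercise | (k=4,j=2): S=122.2500, (K−S)⁺=3.4500, hold=11.4622 ⇒ V=11.4622 continue | (k=4,j=3): S=170.6399, (K−S)⁺=0.0000, hold=0.0000 ⇒ V=0.0000 continue | (k=4,j=4): S=238.1838, (K−S)⁺=0.0000, hold=0.0000 ⇒ V=0.0000 continue  boundary S*=87.5825
step 3: (k=3,j=0): S=74.1313, (K−S)⁺=51.5687, hold=50.6466 ⇒ V=51.5687 exercise | (k=3,j=1): S=103.4744, (K−S)⁺=22.2256, hold=25.1248 ⇒ V=25.1248 continue | (k=3,j=2): S=144.4324, (K−S)⁺=0.0000, hold=5.9113 ⇒ V=5.9113 continue | (k=3,j=3): S=201.6027, (K−S)⁺=0.0000, hold=0.0000 ⇒ V=0.0000 continue  boundary S*=74.1313
step 2: (k=2,j=0): S=87.5825, (K−S)⁺=38.1175, hold=38.5781 ⇒ V=38.5781 continue | (k=2,j=1): S=122.2500, (K−S)⁺=3.4500, hold=15.7767 ⇒ V=15.7767 continue | (k=2,j=2): S=170.6399, (K−S)⁺=0.0000, hold=3.0486 ⇒ V=3.0486 continue  boundary S*=-
step 1: (k=1,j=0): S=103.4744, (K−S)⁺=22.2256, hold=27.4201 ⇒ V=27.4201 continue | (k=1,j=1): S=144.4324, (K−S)⁺=0.0000, hold=9.5903 ⇒ V=9.5903 continue  boundary S*=-
step 0: (k=0,j=0): S=122.2500, (K−S)⁺=3.4500, hold=18.7151 ⇒ V=18.7151 continue  boundary S*=-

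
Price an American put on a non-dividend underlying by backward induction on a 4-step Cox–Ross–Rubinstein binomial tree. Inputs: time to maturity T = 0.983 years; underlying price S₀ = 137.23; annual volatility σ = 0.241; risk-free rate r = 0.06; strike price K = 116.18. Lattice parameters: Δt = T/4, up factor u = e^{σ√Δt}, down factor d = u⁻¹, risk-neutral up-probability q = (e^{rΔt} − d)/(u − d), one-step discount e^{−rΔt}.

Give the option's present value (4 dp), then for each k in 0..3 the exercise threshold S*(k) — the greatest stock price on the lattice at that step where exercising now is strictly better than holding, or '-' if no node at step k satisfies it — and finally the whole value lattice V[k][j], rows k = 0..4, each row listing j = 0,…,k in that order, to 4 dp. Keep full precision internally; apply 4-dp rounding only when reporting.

price = 3.2378
boundary = - - - 95.8941
tree:
3.2378
6.1195 0.7951
11.3132 1.7248 0.0000
20.2859 3.7416 0.0000 0.0000
31.0846 8.1169 0.0000 0.0000 0.0000

Δt=0.24575  u=1.12690  d=0.88739  q=0.53219  discount=0.98536
step 4 (expiry): payoffs max(K−S,0) = 31.0846 8.1169 0.0000 0.0000 0.0000
step 3: (k=3,j=0): S=95.8941, (K−S)⁺=20.2859, hold=18.5854 ⇒ V=20.2859 exercise | (k=3,j=1): S=121.7765, (K−S)⁺=0.0000, hold=3.7416 ⇒ V=3.7416 continue | (k=3,j=2): S=154.6446, (K−S)⁺=0.0000, hold=0.0000 ⇒ V=0.0000 continue | (k=3,j=3): S=196.3841, (K−S)⁺=0.0000, hold=0.0000 ⇒ V=0.0000 continue  boundary S*=95.8941
step 2: (k=2,j=0): S=108.0631, (K−S)⁺=8.1169, hold=11.3132 ⇒ V=11.3132 continue | (k=2,j=1): S=137.2300, (K−S)⁺=0.0000, hold=1.7248 ⇒ V=1.7248 continue | (k=2,j=2): S=174.2692, (K−S)⁺=0.0000, hold=0.0000 ⇒ V=0.0000 continue  boundary S*=-
step 1: (k=1,j=0): S=121.7765, (K−S)⁺=0.0000, hold=6.1195 ⇒ V=6.1195 continue | (k=1,j=1): S=154.6446, (K−S)⁺=0.0000, hold=0.7951 ⇒ V=0.7951 continue  boundary S*=-
step 0: (k=0,j=0): S=137.2300, (K−S)⁺=0.0000, hold=3.2378 ⇒ V=3.2378 continue  boundary S*=-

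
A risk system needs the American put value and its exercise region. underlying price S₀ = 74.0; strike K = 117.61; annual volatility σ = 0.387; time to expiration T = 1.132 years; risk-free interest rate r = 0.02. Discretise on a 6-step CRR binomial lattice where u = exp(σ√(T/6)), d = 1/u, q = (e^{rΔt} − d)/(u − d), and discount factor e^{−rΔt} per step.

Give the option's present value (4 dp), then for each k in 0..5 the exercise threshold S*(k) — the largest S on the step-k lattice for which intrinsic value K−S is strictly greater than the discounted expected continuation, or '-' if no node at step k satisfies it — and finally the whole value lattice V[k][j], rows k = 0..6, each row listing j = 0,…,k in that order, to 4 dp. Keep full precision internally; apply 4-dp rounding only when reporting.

price = 44.9633
boundary = - 62.5502 52.8719 62.5502 74.0000 87.5458
tree:
44.9633
55.0598 33.9064
64.7381 44.1243 22.6234
72.9188 55.0598 32.1118 12.0744
79.8338 64.7381 43.6100 19.3662 3.9247
85.6788 72.9188 55.0598 30.0642 7.4229 0.0000
90.6195 79.8338 64.7381 43.6100 14.0389 0.0000 0.0000

params: Δt=0.18867 u=1.18305 d=0.84527 q=0.46927 e^(-rΔt)=0.99623
t_6 payoffs: 90.6195 79.8338 64.7381 43.6100 14.0389 0.0000 0.0000
t_5: node(5,0) S=31.9312 payoff=85.6788 vs cont=85.2359 → 85.6788 [stop]  node(5,1) S=44.6912 payoff=72.9188 vs cont=72.4759 → 72.9188 [stop]  node(5,2) S=62.5502 payoff=55.0598 vs cont=54.6169 → 55.0598 [stop]  node(5,3) S=87.5458 payoff=30.0642 vs cont=29.6213 → 30.0642 [stop]  node(5,4) S=122.5298 payoff=0.0000 vs cont=7.4229 → 7.4229 [wait]  node(5,5) S=171.4938 payoff=0.0000 vs cont=0.0000 → 0.0000 [wait]  ⇒ S*(5)=87.5458
t_4: node(4,0) S=37.7762 payoff=79.8338 vs cont=79.3909 → 79.8338 [stop]  node(4,1) S=52.8719 payoff=64.7381 vs cont=64.2951 → 64.7381 [stop]  node(4,2) S=74.0000 payoff=43.6100 vs cont=43.1671 → 43.6100 [stop]  node(4,3) S=103.5711 payoff=14.0389 vs cont=19.3662 → 19.3662 [wait]  node(4,4) S=144.9590 payoff=0.0000 vs cont=3.9247 → 3.9247 [wait]  ⇒ S*(4)=74.0000
t_3: node(3,0) S=44.6912 payoff=72.9188 vs cont=72.4759 → 72.9188 [stop]  node(3,1) S=62.5502 payoff=55.0598 vs cont=54.6169 → 55.0598 [stop]  node(3,2) S=87.5458 payoff=30.0642 vs cont=32.1118 → 32.1118 [wait]  node(3,3) S=122.5298 payoff=0.0000 vs cont=12.0744 → 12.0744 [wait]  ⇒ S*(3)=62.5502
t_2: node(2,0) S=52.8719 payoff=64.7381 vs cont=64.2951 → 64.7381 [stop]  node(2,1) S=74.0000 payoff=43.6100 vs cont=44.1243 → 44.1243 [wait]  node(2,2) S=103.5711 payoff=14.0389 vs cont=22.6234 → 22.6234 [wait]  ⇒ S*(2)=52.8719
t_1: node(1,0) S=62.5502 payoff=55.0598 vs cont=54.8573 → 55.0598 [stop]  node(1,1) S=87.5458 payoff=30.0642 vs cont=33.9064 → 33.9064 [wait]  ⇒ S*(1)=62.5502
t_0: node(0,0) S=74.0000 payoff=43.6100 vs cont=44.9633 → 44.9633 [wait]  ⇒ S*(0)=-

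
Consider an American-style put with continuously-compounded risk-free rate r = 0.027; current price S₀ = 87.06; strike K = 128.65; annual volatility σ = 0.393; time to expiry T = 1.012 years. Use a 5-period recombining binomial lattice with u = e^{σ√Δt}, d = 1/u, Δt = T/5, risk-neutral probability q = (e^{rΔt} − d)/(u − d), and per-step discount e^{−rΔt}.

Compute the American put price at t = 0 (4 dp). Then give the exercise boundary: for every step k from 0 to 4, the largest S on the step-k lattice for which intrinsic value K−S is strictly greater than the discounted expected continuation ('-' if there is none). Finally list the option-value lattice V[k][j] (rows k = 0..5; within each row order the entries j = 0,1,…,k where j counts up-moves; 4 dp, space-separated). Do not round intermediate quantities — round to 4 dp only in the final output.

Δt=0.20240  u=1.19340  d=0.83794  q=0.47133  discount=0.99455
step 5 (expiry): payoffs max(K−S,0) = 92.6843 77.4275 55.6988 24.7526 0.0000 0.0000
step 4: (k=4,j=0): S=42.9215, (K−S)⁺=85.7285, hold=85.0274 ⇒ V=85.7285 exercise | (k=4,j=1): S=61.1289, (K−S)⁺=67.5211, hold=66.8200 ⇒ V=67.5211 exercise | (k=4,j=2): S=87.0600, (K−S)⁺=41.5900, hold=40.8889 ⇒ V=41.5900 exercise | (k=4,j=3): S=123.9911, (K−S)⁺=4.6589, hold=13.0147 ⇒ V=13.0147 continue | (k=4,j=4): S=176.5886, (K−S)⁺=0.0000, hold=0.0000 ⇒ V=0.0000 continue  boundary S*=87.0600
step 3: (k=3,j=0): S=51.2225, (K−S)⁺=77.4275, hold=76.7264 ⇒ V=77.4275 exercise | (k=3,j=1): S=72.9512, (K−S)⁺=55.6988, hold=54.9976 ⇒ V=55.6988 exercise | (k=3,j=2): S=103.8974, (K−S)⁺=24.7526, hold=27.9683 ⇒ V=27.9683 continue | (k=3,j=3): S=147.9710, (K−S)⁺=0.0000, hold=6.8430 ⇒ V=6.8430 continue  boundary S*=72.9512
step 2: (k=2,j=0): S=61.1289, (K−S)⁺=67.5211, hold=66.8200 ⇒ V=67.5211 exercise | (k=2,j=1): S=87.0600, (K−S)⁺=41.5900, hold=42.3963 ⇒ V=42.3963 continue | (k=2,j=2): S=123.9911, (K−S)⁺=4.6589, hold=17.9132 ⇒ V=17.9132 continue  boundary S*=61.1289
step 1: (k=1,j=0): S=72.9512, (K−S)⁺=55.6988, hold=55.3756 ⇒ V=55.6988 exercise | (k=1,j=1): S=103.8974, (K−S)⁺=24.7526, hold=30.6885 ⇒ V=30.6885 continue  boundary S*=72.9512
step 0: (k=0,j=0): S=87.0600, (K−S)⁺=41.5900, hold=43.6714 ⇒ V=43.6714 continue  boundary S*=-

price = 43.6714
boundary = - 72.9512 61.1289 72.9512 87.0600
tree:
43.6714
55.6988 30.6885
67.5211 42.3963 17.9132
77.4275 55.6988 27.9683 6.8430
85.7285 67.5211 41.5900 13.0147 0.0000
92.6843 77.4275 55.6988 24.7526 0.0000 0.0000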